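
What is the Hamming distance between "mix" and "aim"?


Comparing character by character (same length = 3):
  Pos 0: 'm' vs 'a' !=
  Pos 1: 'i' vs 'i' =
  Pos 2: 'x' vs 'm' !=
Hamming distance = 2


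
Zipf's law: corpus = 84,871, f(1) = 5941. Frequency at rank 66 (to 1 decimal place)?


Zipf's law: f(r) = f(1) / r
f(1) = 5941
f(66) = 5941 / 66
= 90.0 occurrences


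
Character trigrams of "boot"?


Word: "boot" (length 4)
Number of trigrams = 4 - 3 + 1 = 2
  Position 0: "boo"
  Position 1: "oot"
Trigrams = "boo", "oot"


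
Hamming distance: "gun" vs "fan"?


Comparing character by character (same length = 3):
  Pos 0: 'g' vs 'f' !=
  Pos 1: 'u' vs 'a' !=
  Pos 2: 'n' vs 'n' =
Hamming distance = 2


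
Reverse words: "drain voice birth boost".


Original: "drain voice birth boost"
Words (1..n): drain | voice | birth | boost
Reversed (n..1): boost | birth | voice | drain
Result = "boost birth voice drain"


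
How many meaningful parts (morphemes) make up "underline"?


Word: "underline"
Morphemes: under- + line
Each morpheme carries meaning
= 2 morphemes


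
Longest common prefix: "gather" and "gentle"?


Word 1: "gather"
Word 2: "gentle"
Comparing from start:
  Pos 0: 'g' == 'g'
  Pos 1: 'a' != 'e' (stop)
LCP = "g" (length 1)


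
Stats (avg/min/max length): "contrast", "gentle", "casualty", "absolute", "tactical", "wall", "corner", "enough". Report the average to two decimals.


Lengths: "contrast"=8, "gentle"=6, "casualty"=8, "absolute"=8, "tactical"=8, "wall"=4, "corner"=6, "enough"=6
Sum = 54, Count = 8
Average = 54/8 = 6.75
= avg=6.75, min=4, max=8


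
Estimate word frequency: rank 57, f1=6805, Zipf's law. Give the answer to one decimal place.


Zipf's law: f(r) = f(1) / r
f(1) = 6805
f(57) = 6805 / 57
= 119.4 occurrences


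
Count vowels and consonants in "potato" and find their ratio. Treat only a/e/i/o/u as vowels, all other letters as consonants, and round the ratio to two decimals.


Word: "potato"
Vowels (a,e,i,o,u): 3
Consonants: 3
Ratio = 3/3
= 1.00


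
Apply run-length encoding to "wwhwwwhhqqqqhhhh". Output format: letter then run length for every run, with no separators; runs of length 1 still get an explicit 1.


String: "wwhwwwhhqqqqhhhh"
Scanning for consecutive runs:
  'w' x 2
  'h' x 1
  'w' x 3
  'h' x 2
  'q' x 4
  'h' x 4
RLE = "w2h1w3h2q4h4"


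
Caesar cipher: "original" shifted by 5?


Word: "original"
Shift: 5
Each letter → (letter + shift) mod 26:
  'o' (14) + 5 = 19 → 't'
  'r' (17) + 5 = 22 → 'w'
  'i' (8) + 5 = 13 → 'n'
  'g' (6) + 5 = 11 → 'l'
  'i' (8) + 5 = 13 → 'n'
  'n' (13) + 5 = 18 → 's'
  'a' (0) + 5 = 5 → 'f'
  'l' (11) + 5 = 16 → 'q'
Result = "twnlnsfq"


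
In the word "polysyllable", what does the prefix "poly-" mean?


Prefix: poly-
Example: polysyllable = poly- + syllable
Meaning = many


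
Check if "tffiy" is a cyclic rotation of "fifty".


Word: "fifty", Candidate: "tffiy"
Method: check if candidate is substring of word+word
"fiftyfifty" contains "tffiy"? No
Is rotation = No


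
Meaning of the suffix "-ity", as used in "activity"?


Suffix: -ity
Example: activity = active + -ity, with a spelling change
Meaning = quality of


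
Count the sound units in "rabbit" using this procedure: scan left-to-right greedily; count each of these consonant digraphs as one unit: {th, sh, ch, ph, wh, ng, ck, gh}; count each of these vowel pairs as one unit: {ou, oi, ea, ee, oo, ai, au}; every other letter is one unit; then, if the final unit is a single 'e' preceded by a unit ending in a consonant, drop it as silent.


Word: "rabbit" (6 letters)
Left-to-right scan:
  1. 'r' (letter)
  2. 'a' (letter)
  3. 'b' (letter)
  4. 'b' (letter)
  5. 'i' (letter)
  6. 't' (letter)
Units from scan: 6
Sound units = 6 units


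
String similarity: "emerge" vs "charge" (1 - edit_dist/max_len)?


Word 1: "emerge" (length 6)
Word 2: "charge" (length 6)
One optimal edit sequence:
  1. substitute 'e' -> 'c'  (+1)
  2. substitute 'm' -> 'h'  (+1)
  3. substitute 'e' -> 'a'  (+1)
  4. keep 'r'
  5. keep 'g'
  6. keep 'e'
Edit distance = 3
Max length = max(6, 6) = 6
Similarity = 1 - 3/6
= 0.5000


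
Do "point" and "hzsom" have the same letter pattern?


Pattern of "point": [0, 1, 2, 3, 4]
Pattern of "hzsom": [0, 1, 2, 3, 4]
Patterns match
Same pattern = Yes


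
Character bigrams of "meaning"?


Word: "meaning" (length 7)
Number of bigrams = 7 - 2 + 1 = 6
  Position 0: "me"
  Position 1: "ea"
  Position 2: "an"
  Position 3: "ni"
  Position 4: "in"
  Position 5: "ng"
Bigrams = "me", "ea", "an", "ni", "in", "ng"


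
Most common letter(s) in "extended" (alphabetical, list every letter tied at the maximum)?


Word: "extended"
Letter counts:
  'd': 2
  'e': 3
  'n': 1
  't': 1
  'x': 1
Maximum count = 3
Most frequent = 'e' (3 times each)


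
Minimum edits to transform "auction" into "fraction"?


Word 1: "auction" (length 7)
Word 2: "fraction" (length 8)
One optimal edit sequence (insert/delete/substitute each cost 1):
  1. insert 'f'  (+1)
  2. substitute 'a' -> 'r'  (+1)
  3. substitute 'u' -> 'a'  (+1)
  4. keep 'c'
  5. keep 't'
  6. keep 'i'
  7. keep 'o'
  8. keep 'n'
Total edit operations: 3
Edit distance = 3


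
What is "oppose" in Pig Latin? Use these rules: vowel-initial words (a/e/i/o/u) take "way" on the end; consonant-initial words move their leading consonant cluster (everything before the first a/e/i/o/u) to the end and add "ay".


Word: "oppose"
Starts with vowel → add 'way'
Pig Latin = "opposeway"


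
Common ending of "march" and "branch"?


Word 1: "march"
Word 2: "branch"
Comparing from end:
  Pos -1: 'h' == 'h'
  Pos -2: 'c' == 'c'
  Pos -3: 'r' != 'n' (stop)
LCS = "ch" (length 2)


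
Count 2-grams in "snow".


Word: "snow" (length 4)
Number of 2-grams = length - 2 + 1 = 4 - 2 + 1
= 3


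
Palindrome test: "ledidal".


Word: "ledidal"
Reversed: "ladidel"
Forward == Backward? ledidal != ladidel
Palindrome = No


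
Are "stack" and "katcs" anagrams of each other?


Word 1: "stack" → sorted: ackst
Word 2: "katcs" → sorted: ackst
Same letters? ackst == ackst
Anagram = Yes


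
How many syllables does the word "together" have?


Word: "together"
Syllable breakdown: to / geth / er
Counting: 3 parts
= 3 syllables


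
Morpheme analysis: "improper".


Word: "improper"
Morphemes: im- + proper
Each morpheme carries meaning
= 2 morphemes


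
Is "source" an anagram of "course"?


Word 1: "course" → sorted: ceorsu
Word 2: "source" → sorted: ceorsu
Same letters? ceorsu == ceorsu
Anagram = Yes


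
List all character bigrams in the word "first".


Word: "first" (length 5)
Number of bigrams = 5 - 2 + 1 = 4
  Position 0: "fi"
  Position 1: "ir"
  Position 2: "rs"
  Position 3: "st"
Bigrams = "fi", "ir", "rs", "st"


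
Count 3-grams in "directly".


Word: "directly" (length 8)
Number of 3-grams = length - 3 + 1 = 8 - 3 + 1
= 6


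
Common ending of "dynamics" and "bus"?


Word 1: "dynamics"
Word 2: "bus"
Comparing from end:
  Pos -1: 's' == 's'
  Pos -2: 'c' != 'u' (stop)
LCS = "s" (length 1)


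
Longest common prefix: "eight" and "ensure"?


Word 1: "eight"
Word 2: "ensure"
Comparing from start:
  Pos 0: 'e' == 'e'
  Pos 1: 'i' != 'n' (stop)
LCP = "e" (length 1)


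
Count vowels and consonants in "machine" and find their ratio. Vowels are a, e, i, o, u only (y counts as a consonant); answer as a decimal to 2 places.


Word: "machine"
Vowels (a,e,i,o,u): 3
Consonants: 4
Ratio = 3/4
= 0.75


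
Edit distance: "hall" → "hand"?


Word 1: "hall" (length 4)
Word 2: "hand" (length 4)
One optimal edit sequence (insert/delete/substitute each cost 1):
  1. keep 'h'
  2. keep 'a'
  3. substitute 'l' -> 'n'  (+1)
  4. substitute 'l' -> 'd'  (+1)
Total edit operations: 2
Edit distance = 2


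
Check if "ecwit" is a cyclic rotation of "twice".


Word: "twice", Candidate: "ecwit"
Method: check if candidate is substring of word+word
"twicetwice" contains "ecwit"? No
Is rotation = No


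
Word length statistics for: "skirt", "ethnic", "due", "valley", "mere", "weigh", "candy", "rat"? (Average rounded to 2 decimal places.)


Lengths: "skirt"=5, "ethnic"=6, "due"=3, "valley"=6, "mere"=4, "weigh"=5, "candy"=5, "rat"=3
Sum = 37, Count = 8
Average = 37/8 = 4.63
= avg=4.63, min=3, max=6


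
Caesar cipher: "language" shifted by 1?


Word: "language"
Shift: 1
Each letter → (letter + shift) mod 26:
  'l' (11) + 1 = 12 → 'm'
  'a' (0) + 1 = 1 → 'b'
  'n' (13) + 1 = 14 → 'o'
  'g' (6) + 1 = 7 → 'h'
  'u' (20) + 1 = 21 → 'v'
  'a' (0) + 1 = 1 → 'b'
  'g' (6) + 1 = 7 → 'h'
  'e' (4) + 1 = 5 → 'f'
Result = "mbohvbhf"


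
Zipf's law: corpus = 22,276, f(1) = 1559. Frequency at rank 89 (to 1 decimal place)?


Zipf's law: f(r) = f(1) / r
f(1) = 1559
f(89) = 1559 / 89
= 17.5 occurrences


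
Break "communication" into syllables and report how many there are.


Word: "communication"
Syllable breakdown: com / mu / ni / ca / tion
Counting: 5 parts
= 5 syllables


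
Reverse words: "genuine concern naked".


Original: "genuine concern naked"
Words (1..n): genuine | concern | naked
Reversed (n..1): naked | concern | genuine
Result = "naked concern genuine"


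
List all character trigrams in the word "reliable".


Word: "reliable" (length 8)
Number of trigrams = 8 - 3 + 1 = 6
  Position 0: "rel"
  Position 1: "eli"
  Position 2: "lia"
  Position 3: "iab"
  Position 4: "abl"
  Position 5: "ble"
Trigrams = "rel", "eli", "lia", "iab", "abl", "ble"


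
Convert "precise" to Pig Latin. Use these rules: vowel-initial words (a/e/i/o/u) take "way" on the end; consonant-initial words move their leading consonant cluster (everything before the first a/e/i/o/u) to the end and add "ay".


Word: "precise"
Starts with consonant(s) → move to end, add 'ay'
Consonant cluster: "pr"
Pig Latin = "ecisepray"


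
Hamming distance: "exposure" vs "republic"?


Comparing character by character (same length = 8):
  Pos 0: 'e' vs 'r' !=
  Pos 1: 'x' vs 'e' !=
  Pos 2: 'p' vs 'p' =
  Pos 3: 'o' vs 'u' !=
  Pos 4: 's' vs 'b' !=
  Pos 5: 'u' vs 'l' !=
  Pos 6: 'r' vs 'i' !=
  Pos 7: 'e' vs 'c' !=
Hamming distance = 7


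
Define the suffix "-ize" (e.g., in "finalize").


Suffix: -ize
As in: finalize -> final + -ize
Meaning = to make


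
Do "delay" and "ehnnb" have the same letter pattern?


Pattern of "delay": [0, 1, 2, 3, 4]
Pattern of "ehnnb": [0, 1, 2, 2, 3]
Patterns do not match
Same pattern = No


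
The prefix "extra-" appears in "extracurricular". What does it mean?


Prefix: extra-
As in: extracurricular -> extra- + curricular
Meaning = beyond


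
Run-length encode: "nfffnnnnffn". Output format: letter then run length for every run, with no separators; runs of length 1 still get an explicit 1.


String: "nfffnnnnffn"
Scanning for consecutive runs:
  'n' x 1
  'f' x 3
  'n' x 4
  'f' x 2
  'n' x 1
RLE = "n1f3n4f2n1"


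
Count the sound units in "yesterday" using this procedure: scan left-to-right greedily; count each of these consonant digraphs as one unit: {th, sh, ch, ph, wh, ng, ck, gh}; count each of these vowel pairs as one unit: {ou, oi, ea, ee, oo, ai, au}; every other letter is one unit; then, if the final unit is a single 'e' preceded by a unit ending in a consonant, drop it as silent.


Word: "yesterday" (9 letters)
Left-to-right scan:
  (1) 'y' (letter)
  (2) 'e' (letter)
  (3) 's' (letter)
  (4) 't' (letter)
  (5) 'e' (letter)
  (6) 'r' (letter)
  (7) 'd' (letter)
  (8) 'a' (letter)
  (9) 'y' (letter)
Units from scan: 9
Sound units = 9 units


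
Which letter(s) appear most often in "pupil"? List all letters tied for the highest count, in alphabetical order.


Word: "pupil"
Letter counts:
  'i': 1
  'l': 1
  'p': 2
  'u': 1
Maximum count = 2
Most frequent = 'p' (2 times each)


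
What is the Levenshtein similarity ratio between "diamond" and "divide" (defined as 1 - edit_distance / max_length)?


Word 1: "diamond" (length 7)
Word 2: "divide" (length 6)
One optimal edit sequence:
  1. keep 'd'
  2. keep 'i'
  3. delete 'a'  (+1)
  4. substitute 'm' -> 'v'  (+1)
  5. substitute 'o' -> 'i'  (+1)
  6. substitute 'n' -> 'd'  (+1)
  7. substitute 'd' -> 'e'  (+1)
Edit distance = 5
Max length = max(7, 6) = 7
Similarity = 1 - 5/7
= 0.2857


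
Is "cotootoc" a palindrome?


Word: "cotootoc"
Reversed: "cotootoc"
Forward == Backward? cotootoc == cotootoc
Palindrome = Yes


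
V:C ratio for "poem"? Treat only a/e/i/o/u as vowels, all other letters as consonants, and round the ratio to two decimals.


Word: "poem"
Vowels (a,e,i,o,u): 2
Consonants: 2
Ratio = 2/2
= 1.00


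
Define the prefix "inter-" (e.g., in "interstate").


Prefix: inter-
Example: interstate (inter- + state)
Meaning = between


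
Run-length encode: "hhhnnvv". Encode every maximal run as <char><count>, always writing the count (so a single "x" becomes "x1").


String: "hhhnnvv"
Scanning for consecutive runs:
  'h' x 3
  'n' x 2
  'v' x 2
RLE = "h3n2v2"


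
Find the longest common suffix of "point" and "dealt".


Word 1: "point"
Word 2: "dealt"
Comparing from end:
  Pos -1: 't' == 't'
  Pos -2: 'n' != 'l' (stop)
LCS = "t" (length 1)


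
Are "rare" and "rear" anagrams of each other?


Word 1: "rare" → sorted: aerr
Word 2: "rear" → sorted: aerr
Same letters? aerr == aerr
Anagram = Yes


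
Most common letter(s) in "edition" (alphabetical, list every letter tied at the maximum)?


Word: "edition"
Letter counts:
  'd': 1
  'e': 1
  'i': 2
  'n': 1
  'o': 1
  't': 1
Maximum count = 2
Most frequent = 'i' (2 times each)


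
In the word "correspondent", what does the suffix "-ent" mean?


Suffix: -ent
Example: correspondent (correspond + -ent)
Meaning = one who / that which


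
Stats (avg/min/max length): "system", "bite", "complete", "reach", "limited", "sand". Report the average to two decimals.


Lengths: "system"=6, "bite"=4, "complete"=8, "reach"=5, "limited"=7, "sand"=4
Sum = 34, Count = 6
Average = 34/6 = 5.67
= avg=5.67, min=4, max=8


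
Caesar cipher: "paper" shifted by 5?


Word: "paper"
Shift: 5
Each letter → (letter + shift) mod 26:
  'p' (15) + 5 = 20 → 'u'
  'a' (0) + 5 = 5 → 'f'
  'p' (15) + 5 = 20 → 'u'
  'e' (4) + 5 = 9 → 'j'
  'r' (17) + 5 = 22 → 'w'
Result = "ufujw"


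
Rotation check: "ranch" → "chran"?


Word: "ranch", Candidate: "chran"
Method: check if candidate is substring of word+word
"ranchranch" contains "chran"? Yes
Is rotation = Yes


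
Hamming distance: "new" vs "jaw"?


Comparing character by character (same length = 3):
  Pos 0: 'n' vs 'j' !=
  Pos 1: 'e' vs 'a' !=
  Pos 2: 'w' vs 'w' =
Hamming distance = 2


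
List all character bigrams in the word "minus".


Word: "minus" (length 5)
Number of bigrams = 5 - 2 + 1 = 4
  Position 0: "mi"
  Position 1: "in"
  Position 2: "nu"
  Position 3: "us"
Bigrams = "mi", "in", "nu", "us"


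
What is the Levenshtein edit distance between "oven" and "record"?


Word 1: "oven" (length 4)
Word 2: "record" (length 6)
One optimal edit sequence (insert/delete/substitute each cost 1):
  1. insert 'r'  (+1)
  2. insert 'e'  (+1)
  3. substitute 'o' -> 'c'  (+1)
  4. substitute 'v' -> 'o'  (+1)
  5. substitute 'e' -> 'r'  (+1)
  6. substitute 'n' -> 'd'  (+1)
Total edit operations: 6
Edit distance = 6


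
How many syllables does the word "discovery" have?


Word: "discovery"
Syllable breakdown: dis · cov · er · y
Counting: 4 parts
= 4 syllables


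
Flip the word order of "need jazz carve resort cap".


Original: "need jazz carve resort cap"
Words (1..n): need | jazz | carve | resort | cap
Reversed (n..1): cap | resort | carve | jazz | need
Result = "cap resort carve jazz need"


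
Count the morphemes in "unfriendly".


Word: "unfriendly"
Morphemes: un- | friend | -ly
Each morpheme carries meaning
= 3 morphemes


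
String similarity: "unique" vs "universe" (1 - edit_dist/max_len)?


Word 1: "unique" (length 6)
Word 2: "universe" (length 8)
One optimal edit sequence:
  1. keep 'u'
  2. keep 'n'
  3. keep 'i'
  4. insert 'v'  (+1)
  5. insert 'e'  (+1)
  6. substitute 'q' -> 'r'  (+1)
  7. substitute 'u' -> 's'  (+1)
  8. keep 'e'
Edit distance = 4
Max length = max(6, 8) = 8
Similarity = 1 - 4/8
= 0.5000


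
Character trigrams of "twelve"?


Word: "twelve" (length 6)
Number of trigrams = 6 - 3 + 1 = 4
  Position 0: "twe"
  Position 1: "wel"
  Position 2: "elv"
  Position 3: "lve"
Trigrams = "twe", "wel", "elv", "lve"


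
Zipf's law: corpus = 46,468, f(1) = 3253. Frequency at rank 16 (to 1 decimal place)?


Zipf's law: f(r) = f(1) / r
f(1) = 3253
f(16) = 3253 / 16
= 203.3 occurrences


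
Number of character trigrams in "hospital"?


Word: "hospital" (length 8)
Number of 3-grams = length - 3 + 1 = 8 - 3 + 1
= 6


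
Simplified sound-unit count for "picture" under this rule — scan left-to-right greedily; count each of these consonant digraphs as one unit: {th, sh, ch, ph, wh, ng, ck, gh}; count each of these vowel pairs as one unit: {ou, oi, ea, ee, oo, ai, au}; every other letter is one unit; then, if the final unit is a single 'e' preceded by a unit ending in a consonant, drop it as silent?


Word: "picture" (7 letters)
Left-to-right scan:
  1. 'p' (letter)
  2. 'i' (letter)
  3. 'c' (letter)
  4. 't' (letter)
  5. 'u' (letter)
  6. 'r' (letter)
  7. 'e' (letter)
Units from scan: 7
Final unit is 'e' after a consonant -> drop as silent (-1)
Sound units = 6 units


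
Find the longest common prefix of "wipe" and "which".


Word 1: "wipe"
Word 2: "which"
Comparing from start:
  Pos 0: 'w' == 'w'
  Pos 1: 'i' != 'h' (stop)
LCP = "w" (length 1)


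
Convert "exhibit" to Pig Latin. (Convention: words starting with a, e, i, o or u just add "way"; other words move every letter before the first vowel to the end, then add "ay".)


Word: "exhibit"
Starts with vowel → add 'way'
Pig Latin = "exhibitway"


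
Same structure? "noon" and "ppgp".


Pattern of "noon": [0, 1, 1, 0]
Pattern of "ppgp": [0, 0, 1, 0]
Patterns do not match
Same pattern = No


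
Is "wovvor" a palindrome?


Word: "wovvor"
Reversed: "rovvow"
Forward == Backward? wovvor != rovvow
Palindrome = No


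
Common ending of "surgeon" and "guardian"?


Word 1: "surgeon"
Word 2: "guardian"
Comparing from end:
  Pos -1: 'n' == 'n'
  Pos -2: 'o' != 'a' (stop)
LCS = "n" (length 1)


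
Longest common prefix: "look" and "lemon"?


Word 1: "look"
Word 2: "lemon"
Comparing from start:
  Pos 0: 'l' == 'l'
  Pos 1: 'o' != 'e' (stop)
LCP = "l" (length 1)


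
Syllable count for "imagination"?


Word: "imagination"
Syllable breakdown: i-mag-i-na-tion
Counting: 5 parts
= 5 syllables


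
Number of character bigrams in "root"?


Word: "root" (length 4)
Number of 2-grams = length - 2 + 1 = 4 - 2 + 1
= 3


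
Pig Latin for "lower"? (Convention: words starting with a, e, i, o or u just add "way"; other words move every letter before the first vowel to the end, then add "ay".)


Word: "lower"
Starts with consonant(s) → move to end, add 'ay'
Consonant cluster: "l"
Pig Latin = "owerlay"


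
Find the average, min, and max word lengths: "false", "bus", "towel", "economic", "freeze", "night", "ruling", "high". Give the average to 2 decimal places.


Lengths: "false"=5, "bus"=3, "towel"=5, "economic"=8, "freeze"=6, "night"=5, "ruling"=6, "high"=4
Sum = 42, Count = 8
Average = 42/8 = 5.25
= avg=5.25, min=3, max=8


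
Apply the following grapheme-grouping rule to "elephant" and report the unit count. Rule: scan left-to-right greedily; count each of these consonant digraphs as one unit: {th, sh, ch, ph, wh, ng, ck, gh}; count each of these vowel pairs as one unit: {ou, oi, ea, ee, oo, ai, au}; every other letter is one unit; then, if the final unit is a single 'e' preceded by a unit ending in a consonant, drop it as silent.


Word: "elephant" (8 letters)
Left-to-right scan:
  1. 'e' (letter)
  2. 'l' (letter)
  3. 'e' (letter)
  4. 'ph' (digraph)
  5. 'a' (letter)
  6. 'n' (letter)
  7. 't' (letter)
Units from scan: 7
Sound units = 7 units


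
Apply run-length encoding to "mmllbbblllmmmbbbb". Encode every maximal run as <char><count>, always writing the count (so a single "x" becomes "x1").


String: "mmllbbblllmmmbbbb"
Scanning for consecutive runs:
  'm' x 2
  'l' x 2
  'b' x 3
  'l' x 3
  'm' x 3
  'b' x 4
RLE = "m2l2b3l3m3b4"


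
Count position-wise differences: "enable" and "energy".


Comparing character by character (same length = 6):
  Pos 0: 'e' vs 'e' =
  Pos 1: 'n' vs 'n' =
  Pos 2: 'a' vs 'e' !=
  Pos 3: 'b' vs 'r' !=
  Pos 4: 'l' vs 'g' !=
  Pos 5: 'e' vs 'y' !=
Hamming distance = 4


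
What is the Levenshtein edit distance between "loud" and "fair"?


Word 1: "loud" (length 4)
Word 2: "fair" (length 4)
One optimal edit sequence (insert/delete/substitute each cost 1):
  1. substitute 'l' -> 'f'  (+1)
  2. substitute 'o' -> 'a'  (+1)
  3. substitute 'u' -> 'i'  (+1)
  4. substitute 'd' -> 'r'  (+1)
Total edit operations: 4
Edit distance = 4


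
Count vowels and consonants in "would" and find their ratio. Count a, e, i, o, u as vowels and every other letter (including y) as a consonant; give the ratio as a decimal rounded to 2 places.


Word: "would"
Vowels (a,e,i,o,u): 2
Consonants: 3
Ratio = 2/3
= 0.67


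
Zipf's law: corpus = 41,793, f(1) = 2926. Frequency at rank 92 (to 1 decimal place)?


Zipf's law: f(r) = f(1) / r
f(1) = 2926
f(92) = 2926 / 92
= 31.8 occurrences


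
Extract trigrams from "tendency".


Word: "tendency" (length 8)
Number of trigrams = 8 - 3 + 1 = 6
  Position 0: "ten"
  Position 1: "end"
  Position 2: "nde"
  Position 3: "den"
  Position 4: "enc"
  Position 5: "ncy"
Trigrams = "ten", "end", "nde", "den", "enc", "ncy"


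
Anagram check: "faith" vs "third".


Word 1: "faith" → sorted: afhit
Word 2: "third" → sorted: dhirt
Same letters? afhit != dhirt
Anagram = No


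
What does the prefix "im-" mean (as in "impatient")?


Prefix: im-
Example: impatient = im- + patient
Meaning = not / into


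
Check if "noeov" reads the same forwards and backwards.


Word: "noeov"
Reversed: "voeon"
Forward == Backward? noeov != voeon
Palindrome = No


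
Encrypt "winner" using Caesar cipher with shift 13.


Word: "winner"
Shift: 13
Each letter → (letter + shift) mod 26:
  'w' (22) + 13 = 9 → 'j'
  'i' (8) + 13 = 21 → 'v'
  'n' (13) + 13 = 0 → 'a'
  'n' (13) + 13 = 0 → 'a'
  'e' (4) + 13 = 17 → 'r'
  'r' (17) + 13 = 4 → 'e'
Result = "jvaare"


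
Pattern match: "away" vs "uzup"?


Pattern of "away": [0, 1, 0, 2]
Pattern of "uzup": [0, 1, 0, 2]
Patterns match
Same pattern = Yes


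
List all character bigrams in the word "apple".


Word: "apple" (length 5)
Number of bigrams = 5 - 2 + 1 = 4
  Position 0: "ap"
  Position 1: "pp"
  Position 2: "pl"
  Position 3: "le"
Bigrams = "ap", "pp", "pl", "le"


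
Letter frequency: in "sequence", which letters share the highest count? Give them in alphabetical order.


Word: "sequence"
Letter counts:
  'c': 1
  'e': 3
  'n': 1
  'q': 1
  's': 1
  'u': 1
Maximum count = 3
Most frequent = 'e' (3 times each)


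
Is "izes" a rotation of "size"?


Word: "size", Candidate: "izes"
Method: check if candidate is substring of word+word
"sizesize" contains "izes"? Yes
Is rotation = Yes


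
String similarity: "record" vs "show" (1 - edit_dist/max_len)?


Word 1: "record" (length 6)
Word 2: "show" (length 4)
One optimal edit sequence:
  1. delete 'r'  (+1)
  2. substitute 'e' -> 's'  (+1)
  3. substitute 'c' -> 'h'  (+1)
  4. keep 'o'
  5. delete 'r'  (+1)
  6. substitute 'd' -> 'w'  (+1)
Edit distance = 5
Max length = max(6, 4) = 6
Similarity = 1 - 5/6
= 0.1667


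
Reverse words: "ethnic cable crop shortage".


Original: "ethnic cable crop shortage"
Words (1..n): ethnic | cable | crop | shortage
Reversed (n..1): shortage | crop | cable | ethnic
Result = "shortage crop cable ethnic"


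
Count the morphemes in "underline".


Word: "underline"
Morphemes: under- / line
Each morpheme carries meaning
= 2 morphemes


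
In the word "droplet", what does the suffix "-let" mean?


Suffix: -let
As in: droplet -> drop + -let
Meaning = small


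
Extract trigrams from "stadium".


Word: "stadium" (length 7)
Number of trigrams = 7 - 3 + 1 = 5
  Position 0: "sta"
  Position 1: "tad"
  Position 2: "adi"
  Position 3: "diu"
  Position 4: "ium"
Trigrams = "sta", "tad", "adi", "diu", "ium"


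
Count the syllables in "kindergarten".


Word: "kindergarten"
Syllable breakdown: kin-der-gar-ten
Counting: 4 parts
= 4 syllables


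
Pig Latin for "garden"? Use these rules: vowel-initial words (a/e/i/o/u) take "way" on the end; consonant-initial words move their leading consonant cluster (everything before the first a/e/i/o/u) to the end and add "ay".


Word: "garden"
Starts with consonant(s) → move to end, add 'ay'
Consonant cluster: "g"
Pig Latin = "ardengay"


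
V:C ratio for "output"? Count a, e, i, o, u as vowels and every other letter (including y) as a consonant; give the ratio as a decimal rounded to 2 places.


Word: "output"
Vowels (a,e,i,o,u): 3
Consonants: 3
Ratio = 3/3
= 1.00


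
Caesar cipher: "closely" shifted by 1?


Word: "closely"
Shift: 1
Each letter → (letter + shift) mod 26:
  'c' (2) + 1 = 3 → 'd'
  'l' (11) + 1 = 12 → 'm'
  'o' (14) + 1 = 15 → 'p'
  's' (18) + 1 = 19 → 't'
  'e' (4) + 1 = 5 → 'f'
  'l' (11) + 1 = 12 → 'm'
  'y' (24) + 1 = 25 → 'z'
Result = "dmptfmz"


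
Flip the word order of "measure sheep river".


Original: "measure sheep river"
Words (1..n): measure | sheep | river
Reversed (n..1): river | sheep | measure
Result = "river sheep measure"


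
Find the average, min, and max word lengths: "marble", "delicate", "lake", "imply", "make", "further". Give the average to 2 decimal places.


Lengths: "marble"=6, "delicate"=8, "lake"=4, "imply"=5, "make"=4, "further"=7
Sum = 34, Count = 6
Average = 34/6 = 5.67
= avg=5.67, min=4, max=8


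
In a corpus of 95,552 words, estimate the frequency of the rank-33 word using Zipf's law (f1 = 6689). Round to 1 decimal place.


Zipf's law: f(r) = f(1) / r
f(1) = 6689
f(33) = 6689 / 33
= 202.7 occurrences


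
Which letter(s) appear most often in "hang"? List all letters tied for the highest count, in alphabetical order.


Word: "hang"
Letter counts:
  'a': 1
  'g': 1
  'h': 1
  'n': 1
Maximum count = 1
Most frequent = 'a', 'g', 'h', 'n' (1 time each)


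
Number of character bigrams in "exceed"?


Word: "exceed" (length 6)
Number of 2-grams = length - 2 + 1 = 6 - 2 + 1
= 5


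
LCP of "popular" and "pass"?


Word 1: "popular"
Word 2: "pass"
Comparing from start:
  Pos 0: 'p' == 'p'
  Pos 1: 'o' != 'a' (stop)
LCP = "p" (length 1)


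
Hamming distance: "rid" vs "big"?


Comparing character by character (same length = 3):
  Pos 0: 'r' vs 'b' !=
  Pos 1: 'i' vs 'i' =
  Pos 2: 'd' vs 'g' !=
Hamming distance = 2


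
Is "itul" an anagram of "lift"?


Word 1: "lift" → sorted: filt
Word 2: "itul" → sorted: iltu
Same letters? filt != iltu
Anagram = No


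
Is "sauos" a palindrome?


Word: "sauos"
Reversed: "souas"
Forward == Backward? sauos != souas
Palindrome = No


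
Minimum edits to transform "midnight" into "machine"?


Word 1: "midnight" (length 8)
Word 2: "machine" (length 7)
One optimal edit sequence (insert/delete/substitute each cost 1):
  1. keep 'm'
  2. substitute 'i' -> 'a'  (+1)
  3. substitute 'd' -> 'c'  (+1)
  4. substitute 'n' -> 'h'  (+1)
  5. keep 'i'
  6. delete 'g'  (+1)
  7. substitute 'h' -> 'n'  (+1)
  8. substitute 't' -> 'e'  (+1)
Total edit operations: 6
Edit distance = 6


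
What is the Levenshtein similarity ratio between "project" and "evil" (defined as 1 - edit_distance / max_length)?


Word 1: "project" (length 7)
Word 2: "evil" (length 4)
One optimal edit sequence:
  1. delete 'p'  (+1)
  2. delete 'r'  (+1)
  3. delete 'o'  (+1)
  4. substitute 'j' -> 'e'  (+1)
  5. substitute 'e' -> 'v'  (+1)
  6. substitute 'c' -> 'i'  (+1)
  7. substitute 't' -> 'l'  (+1)
Edit distance = 7
Max length = max(7, 4) = 7
Similarity = 1 - 7/7
= 0.0000


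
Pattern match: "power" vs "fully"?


Pattern of "power": [0, 1, 2, 3, 4]
Pattern of "fully": [0, 1, 2, 2, 3]
Patterns do not match
Same pattern = No


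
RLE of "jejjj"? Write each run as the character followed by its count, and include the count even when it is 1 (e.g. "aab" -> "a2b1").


String: "jejjj"
Scanning for consecutive runs:
  'j' x 1
  'e' x 1
  'j' x 3
RLE = "j1e1j3"


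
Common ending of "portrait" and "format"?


Word 1: "portrait"
Word 2: "format"
Comparing from end:
  Pos -1: 't' == 't'
  Pos -2: 'i' != 'a' (stop)
LCS = "t" (length 1)


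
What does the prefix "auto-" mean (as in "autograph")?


Prefix: auto-
Example: autograph = auto- + graph
Meaning = self


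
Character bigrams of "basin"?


Word: "basin" (length 5)
Number of bigrams = 5 - 2 + 1 = 4
  Position 0: "ba"
  Position 1: "as"
  Position 2: "si"
  Position 3: "in"
Bigrams = "ba", "as", "si", "in"


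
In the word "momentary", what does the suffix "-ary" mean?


Suffix: -ary
Example: momentary = moment + -ary
Meaning = relating to


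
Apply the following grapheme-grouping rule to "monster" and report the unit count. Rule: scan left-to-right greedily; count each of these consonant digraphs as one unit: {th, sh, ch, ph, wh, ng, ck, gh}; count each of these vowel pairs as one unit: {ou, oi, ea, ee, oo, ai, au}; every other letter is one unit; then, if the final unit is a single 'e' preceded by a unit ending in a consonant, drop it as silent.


Word: "monster" (7 letters)
Left-to-right scan:
  1. 'm' (letter)
  2. 'o' (letter)
  3. 'n' (letter)
  4. 's' (letter)
  5. 't' (letter)
  6. 'e' (letter)
  7. 'r' (letter)
Units from scan: 7
Sound units = 7 units


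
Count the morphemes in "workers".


Word: "workers"
Morphemes: work | -er | -s
Each morpheme carries meaning
= 3 morphemes


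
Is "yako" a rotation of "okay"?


Word: "okay", Candidate: "yako"
Method: check if candidate is substring of word+word
"okayokay" contains "yako"? No
Is rotation = No


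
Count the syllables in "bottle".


Word: "bottle"
Syllable breakdown: bot · tle
Counting: 2 parts
= 2 syllables


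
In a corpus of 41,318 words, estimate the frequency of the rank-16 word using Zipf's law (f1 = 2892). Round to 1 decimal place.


Zipf's law: f(r) = f(1) / r
f(1) = 2892
f(16) = 2892 / 16
= 180.8 occurrences


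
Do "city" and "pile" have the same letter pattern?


Pattern of "city": [0, 1, 2, 3]
Pattern of "pile": [0, 1, 2, 3]
Patterns match
Same pattern = Yes


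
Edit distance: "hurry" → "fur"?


Word 1: "hurry" (length 5)
Word 2: "fur" (length 3)
One optimal edit sequence (insert/delete/substitute each cost 1):
  1. substitute 'h' -> 'f'  (+1)
  2. keep 'u'
  3. delete 'r'  (+1)
  4. keep 'r'
  5. delete 'y'  (+1)
Total edit operations: 3
Edit distance = 3


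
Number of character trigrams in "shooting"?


Word: "shooting" (length 8)
Number of 3-grams = length - 3 + 1 = 8 - 3 + 1
= 6


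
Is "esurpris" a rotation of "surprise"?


Word: "surprise", Candidate: "esurpris"
Method: check if candidate is substring of word+word
"surprisesurprise" contains "esurpris"? Yes
Is rotation = Yes


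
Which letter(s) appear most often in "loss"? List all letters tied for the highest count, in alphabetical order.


Word: "loss"
Letter counts:
  'l': 1
  'o': 1
  's': 2
Maximum count = 2
Most frequent = 's' (2 times each)


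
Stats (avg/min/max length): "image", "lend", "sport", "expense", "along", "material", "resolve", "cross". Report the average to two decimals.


Lengths: "image"=5, "lend"=4, "sport"=5, "expense"=7, "along"=5, "material"=8, "resolve"=7, "cross"=5
Sum = 46, Count = 8
Average = 46/8 = 5.75
= avg=5.75, min=4, max=8


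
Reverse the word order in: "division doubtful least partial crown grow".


Original: "division doubtful least partial crown grow"
Words (1..n): division | doubtful | least | partial | crown | grow
Reversed (n..1): grow | crown | partial | least | doubtful | division
Result = "grow crown partial least doubtful division"


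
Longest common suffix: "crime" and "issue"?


Word 1: "crime"
Word 2: "issue"
Comparing from end:
  Pos -1: 'e' == 'e'
  Pos -2: 'm' != 'u' (stop)
LCS = "e" (length 1)


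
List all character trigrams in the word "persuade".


Word: "persuade" (length 8)
Number of trigrams = 8 - 3 + 1 = 6
  Position 0: "per"
  Position 1: "ers"
  Position 2: "rsu"
  Position 3: "sua"
  Position 4: "uad"
  Position 5: "ade"
Trigrams = "per", "ers", "rsu", "sua", "uad", "ade"


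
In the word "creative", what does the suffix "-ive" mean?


Suffix: -ive
Example: creative (create + -ive, with a spelling change)
Meaning = tending to


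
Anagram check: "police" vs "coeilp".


Word 1: "police" → sorted: ceilop
Word 2: "coeilp" → sorted: ceilop
Same letters? ceilop == ceilop
Anagram = Yes


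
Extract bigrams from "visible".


Word: "visible" (length 7)
Number of bigrams = 7 - 2 + 1 = 6
  Position 0: "vi"
  Position 1: "is"
  Position 2: "si"
  Position 3: "ib"
  Position 4: "bl"
  Position 5: "le"
Bigrams = "vi", "is", "si", "ib", "bl", "le"


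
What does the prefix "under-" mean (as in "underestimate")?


Prefix: under-
Example: underestimate = under- + estimate
Meaning = insufficient


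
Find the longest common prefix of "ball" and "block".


Word 1: "ball"
Word 2: "block"
Comparing from start:
  Pos 0: 'b' == 'b'
  Pos 1: 'a' != 'l' (stop)
LCP = "b" (length 1)


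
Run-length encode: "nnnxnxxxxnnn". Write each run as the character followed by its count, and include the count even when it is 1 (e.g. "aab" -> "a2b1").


String: "nnnxnxxxxnnn"
Scanning for consecutive runs:
  'n' x 3
  'x' x 1
  'n' x 1
  'x' x 4
  'n' x 3
RLE = "n3x1n1x4n3"


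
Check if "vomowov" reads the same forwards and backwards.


Word: "vomowov"
Reversed: "vowomov"
Forward == Backward? vomowov != vowomov
Palindrome = No


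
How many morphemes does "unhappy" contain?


Word: "unhappy"
Morphemes: un- | happy
Each morpheme carries meaning
= 2 morphemes


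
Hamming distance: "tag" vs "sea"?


Comparing character by character (same length = 3):
  Pos 0: 't' vs 's' !=
  Pos 1: 'a' vs 'e' !=
  Pos 2: 'g' vs 'a' !=
Hamming distance = 3


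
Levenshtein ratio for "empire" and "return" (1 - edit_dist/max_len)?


Word 1: "empire" (length 6)
Word 2: "return" (length 6)
One optimal edit sequence:
  1. substitute 'e' -> 'r'  (+1)
  2. substitute 'm' -> 'e'  (+1)
  3. substitute 'p' -> 't'  (+1)
  4. substitute 'i' -> 'u'  (+1)
  5. keep 'r'
  6. substitute 'e' -> 'n'  (+1)
Edit distance = 5
Max length = max(6, 6) = 6
Similarity = 1 - 5/6
= 0.1667


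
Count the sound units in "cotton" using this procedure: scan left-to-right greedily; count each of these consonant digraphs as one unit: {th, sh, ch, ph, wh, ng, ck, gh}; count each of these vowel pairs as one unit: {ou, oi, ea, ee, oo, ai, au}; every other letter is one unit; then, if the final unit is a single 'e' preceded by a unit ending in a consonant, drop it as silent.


Word: "cotton" (6 letters)
Left-to-right scan:
  1. 'c' (letter)
  2. 'o' (letter)
  3. 't' (letter)
  4. 't' (letter)
  5. 'o' (letter)
  6. 'n' (letter)
Units from scan: 6
Sound units = 6 units


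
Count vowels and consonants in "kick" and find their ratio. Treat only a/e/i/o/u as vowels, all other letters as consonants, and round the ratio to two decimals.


Word: "kick"
Vowels (a,e,i,o,u): 1
Consonants: 3
Ratio = 1/3
= 0.33


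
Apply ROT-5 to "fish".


Word: "fish"
Shift: 5
Each letter → (letter + shift) mod 26:
  'f' (5) + 5 = 10 → 'k'
  'i' (8) + 5 = 13 → 'n'
  's' (18) + 5 = 23 → 'x'
  'h' (7) + 5 = 12 → 'm'
Result = "knxm"


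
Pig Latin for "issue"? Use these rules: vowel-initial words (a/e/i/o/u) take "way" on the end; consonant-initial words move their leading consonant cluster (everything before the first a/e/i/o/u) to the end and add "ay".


Word: "issue"
Starts with vowel → add 'way'
Pig Latin = "issueway"


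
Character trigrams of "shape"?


Word: "shape" (length 5)
Number of trigrams = 5 - 3 + 1 = 3
  Position 0: "sha"
  Position 1: "hap"
  Position 2: "ape"
Trigrams = "sha", "hap", "ape"


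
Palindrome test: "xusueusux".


Word: "xusueusux"
Reversed: "xusueusux"
Forward == Backward? xusueusux == xusueusux
Palindrome = Yes


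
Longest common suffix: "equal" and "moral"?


Word 1: "equal"
Word 2: "moral"
Comparing from end:
  Pos -1: 'l' == 'l'
  Pos -2: 'a' == 'a'
  Pos -3: 'u' != 'r' (stop)
LCS = "al" (length 2)


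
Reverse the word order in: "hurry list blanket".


Original: "hurry list blanket"
Words (1..n): hurry | list | blanket
Reversed (n..1): blanket | list | hurry
Result = "blanket list hurry"


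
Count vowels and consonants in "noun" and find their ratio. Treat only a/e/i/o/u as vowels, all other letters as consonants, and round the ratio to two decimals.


Word: "noun"
Vowels (a,e,i,o,u): 2
Consonants: 2
Ratio = 2/2
= 1.00


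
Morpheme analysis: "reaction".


Word: "reaction"
Morphemes: re- + act + -ion
Each morpheme carries meaning
= 3 morphemes


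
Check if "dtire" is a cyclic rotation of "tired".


Word: "tired", Candidate: "dtire"
Method: check if candidate is substring of word+word
"tiredtired" contains "dtire"? Yes
Is rotation = Yes


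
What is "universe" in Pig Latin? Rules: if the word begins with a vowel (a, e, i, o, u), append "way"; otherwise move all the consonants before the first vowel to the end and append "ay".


Word: "universe"
Starts with vowel → add 'way'
Pig Latin = "universeway"


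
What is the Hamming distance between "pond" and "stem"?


Comparing character by character (same length = 4):
  Pos 0: 'p' vs 's' !=
  Pos 1: 'o' vs 't' !=
  Pos 2: 'n' vs 'e' !=
  Pos 3: 'd' vs 'm' !=
Hamming distance = 4


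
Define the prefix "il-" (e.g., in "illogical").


Prefix: il-
Example: illogical = il- + logical
Meaning = not


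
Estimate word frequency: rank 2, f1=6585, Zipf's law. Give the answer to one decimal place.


Zipf's law: f(r) = f(1) / r
f(1) = 6585
f(2) = 6585 / 2
= 3292.5 occurrences


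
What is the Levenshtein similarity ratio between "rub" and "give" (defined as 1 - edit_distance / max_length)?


Word 1: "rub" (length 3)
Word 2: "give" (length 4)
One optimal edit sequence:
  1. insert 'g'  (+1)
  2. substitute 'r' -> 'i'  (+1)
  3. substitute 'u' -> 'v'  (+1)
  4. substitute 'b' -> 'e'  (+1)
Edit distance = 4
Max length = max(3, 4) = 4
Similarity = 1 - 4/4
= 0.0000


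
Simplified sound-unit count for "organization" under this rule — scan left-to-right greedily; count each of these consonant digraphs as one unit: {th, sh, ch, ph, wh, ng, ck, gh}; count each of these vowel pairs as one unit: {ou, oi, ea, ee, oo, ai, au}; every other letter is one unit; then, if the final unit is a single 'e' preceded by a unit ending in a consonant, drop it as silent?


Word: "organization" (12 letters)
Left-to-right scan:
  1. 'o' (letter)
  2. 'r' (letter)
  3. 'g' (letter)
  4. 'a' (letter)
  5. 'n' (letter)
  6. 'i' (letter)
  7. 'z' (letter)
  8. 'a' (letter)
  9. 't' (letter)
  10. 'i' (letter)
  11. 'o' (letter)
  12. 'n' (letter)
Units from scan: 12
Sound units = 12 units


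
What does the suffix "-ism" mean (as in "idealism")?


Suffix: -ism
As in: idealism -> ideal + -ism
Meaning = belief / practice


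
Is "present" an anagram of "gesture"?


Word 1: "gesture" → sorted: eegrstu
Word 2: "present" → sorted: eenprst
Same letters? eegrstu != eenprst
Anagram = No
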